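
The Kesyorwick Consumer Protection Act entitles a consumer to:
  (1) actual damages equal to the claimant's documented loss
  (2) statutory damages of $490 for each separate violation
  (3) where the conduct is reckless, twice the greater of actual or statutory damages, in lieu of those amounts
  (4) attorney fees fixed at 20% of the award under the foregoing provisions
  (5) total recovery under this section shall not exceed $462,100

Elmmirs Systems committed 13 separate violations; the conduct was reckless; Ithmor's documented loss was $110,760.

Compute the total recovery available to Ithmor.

Statutory damages: 13 × $490 = $6,370
Greater of actual damages ($110,760) or statutory damages ($6,370): $110,760
Doubled: 2 × $110,760 = $221,520
Attorney fees: 20% of $221,520 = $44,304
Total before cap: $221,520 + $44,304 = $265,824
Cap at $462,100: $265,824 is within the cap, no reduction.

$265,824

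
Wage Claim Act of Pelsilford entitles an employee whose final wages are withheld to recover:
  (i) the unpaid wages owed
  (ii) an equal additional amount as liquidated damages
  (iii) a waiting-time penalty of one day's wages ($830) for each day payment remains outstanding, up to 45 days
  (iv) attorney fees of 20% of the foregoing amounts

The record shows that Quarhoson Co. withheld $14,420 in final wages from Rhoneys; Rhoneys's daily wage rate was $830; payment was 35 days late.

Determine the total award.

Liquidated damages (equal amount): $14,420
Penalty days: min(35, 45) = 35
Waiting-time penalty: 35 × $830 = $29,050
Subtotal: $14,420 + $14,420 + $29,050 = $57,890
Attorney fees: 20% of $57,890 = $11,578
Total award: $57,890 + $11,578 = $69,468

$69,468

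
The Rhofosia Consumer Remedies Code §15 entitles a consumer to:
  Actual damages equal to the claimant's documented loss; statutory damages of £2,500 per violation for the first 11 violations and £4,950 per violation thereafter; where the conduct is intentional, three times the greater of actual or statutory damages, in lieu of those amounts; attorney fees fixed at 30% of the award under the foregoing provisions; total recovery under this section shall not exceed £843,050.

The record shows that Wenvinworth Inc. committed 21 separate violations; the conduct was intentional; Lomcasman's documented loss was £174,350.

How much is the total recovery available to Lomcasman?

First 11 violations: 11 × £2,500 = £27,500
Remaining violations: (21 − 11) × £4,950 = £49,500
Statutory damages: £27,500 + £49,500 = £77,000
Greater of actual damages (£174,350) or statutory damages (£77,000): £174,350
Trebled: 3 × £174,350 = £523,050
Attorney fees: 30% of £523,050 = £156,915
Total before cap: £523,050 + £156,915 = £679,965
Cap at £843,050: £679,965 is within the cap, no reduction.

£679,965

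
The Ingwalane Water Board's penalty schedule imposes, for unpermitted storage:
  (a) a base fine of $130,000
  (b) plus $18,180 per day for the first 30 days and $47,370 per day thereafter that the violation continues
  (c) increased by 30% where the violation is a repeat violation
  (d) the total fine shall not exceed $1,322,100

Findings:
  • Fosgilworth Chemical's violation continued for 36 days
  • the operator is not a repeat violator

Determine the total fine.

First 30 days: 30 × $18,180 = $545,400
Remaining days: (36 − 30) × $47,370 = $284,220
Per-day component: $545,400 + $284,220 = $829,620
Base plus per-day: $130,000 + $829,620 = $959,620
The operator is not a repeat violator: no 30% increase.
Cap at $1,322,100: $959,620 is within the cap, no reduction.

$959,620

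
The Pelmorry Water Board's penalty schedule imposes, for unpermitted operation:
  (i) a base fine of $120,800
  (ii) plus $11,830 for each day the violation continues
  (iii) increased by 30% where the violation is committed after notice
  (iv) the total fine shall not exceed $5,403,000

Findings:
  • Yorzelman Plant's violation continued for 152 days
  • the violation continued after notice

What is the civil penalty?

$2,494,648

Per-day component: 152 × $11,830 = $1,798,160
Base plus per-day: $120,800 + $1,798,160 = $1,918,960
Enhancement: 30% of $1,918,960 = $575,688
Enhanced fine: $1,918,960 + $575,688 = $2,494,648
Cap at $5,403,000: $2,494,648 is within the cap, no reduction.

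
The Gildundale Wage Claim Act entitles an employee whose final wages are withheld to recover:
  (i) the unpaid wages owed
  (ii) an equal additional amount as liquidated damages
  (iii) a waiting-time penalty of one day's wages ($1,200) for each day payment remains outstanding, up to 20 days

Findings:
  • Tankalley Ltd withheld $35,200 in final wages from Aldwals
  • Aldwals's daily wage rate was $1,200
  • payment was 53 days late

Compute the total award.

Liquidated damages (equal amount): $35,200
Penalty days: min(53, 20) = 20
Waiting-time penalty: 20 × $1,200 = $24,000
Total award: $35,200 + $35,200 + $24,000 = $94,400

$94,400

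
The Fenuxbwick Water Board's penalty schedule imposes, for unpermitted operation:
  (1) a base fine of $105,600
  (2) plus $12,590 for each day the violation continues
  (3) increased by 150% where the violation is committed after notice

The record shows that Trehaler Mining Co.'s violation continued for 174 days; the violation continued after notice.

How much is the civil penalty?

Per-day component: 174 × $12,590 = $2,190,660
Base plus per-day: $105,600 + $2,190,660 = $2,296,260
Enhancement: 150% of $2,296,260 = $3,444,390
Enhanced fine: $2,296,260 + $3,444,390 = $5,740,650

$5,740,650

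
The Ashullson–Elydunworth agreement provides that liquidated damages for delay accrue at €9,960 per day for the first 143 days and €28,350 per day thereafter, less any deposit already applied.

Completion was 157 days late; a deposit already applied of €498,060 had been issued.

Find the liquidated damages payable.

€1,323,120

First 143 days: 143 × €9,960 = €1,424,280
Remaining days: (157 − 143) × €28,350 = €396,900
Accrued per-day damages: €1,424,280 + €396,900 = €1,821,180
Less deposit already applied: €1,821,180 − €498,060 = €1,323,120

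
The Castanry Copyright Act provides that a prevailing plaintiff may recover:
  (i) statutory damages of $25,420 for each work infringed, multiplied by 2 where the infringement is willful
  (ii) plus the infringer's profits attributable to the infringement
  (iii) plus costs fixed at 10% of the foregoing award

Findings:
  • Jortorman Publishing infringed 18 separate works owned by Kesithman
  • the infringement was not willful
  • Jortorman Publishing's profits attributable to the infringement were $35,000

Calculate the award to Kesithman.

Statutory damages: 18 × $25,420 = $457,560
Infringement not willful: no ×2 enhancement.
Combined award: $457,560 + $35,000 = $492,560
Costs: 10% of $492,560 = $49,256
Award plus costs: $492,560 + $49,256 = $541,816

$541,816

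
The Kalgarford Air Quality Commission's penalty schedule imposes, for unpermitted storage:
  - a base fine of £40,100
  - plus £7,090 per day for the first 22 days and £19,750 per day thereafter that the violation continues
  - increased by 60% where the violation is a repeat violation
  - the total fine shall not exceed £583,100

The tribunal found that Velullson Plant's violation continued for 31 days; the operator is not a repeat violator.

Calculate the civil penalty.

£373,830

First 22 days: 22 × £7,090 = £155,980
Remaining days: (31 − 22) × £19,750 = £177,750
Per-day component: £155,980 + £177,750 = £333,730
Base plus per-day: £40,100 + £333,730 = £373,830
The operator is not a repeat violator: no 60% increase.
Cap at £583,100: £373,830 is within the cap, no reduction.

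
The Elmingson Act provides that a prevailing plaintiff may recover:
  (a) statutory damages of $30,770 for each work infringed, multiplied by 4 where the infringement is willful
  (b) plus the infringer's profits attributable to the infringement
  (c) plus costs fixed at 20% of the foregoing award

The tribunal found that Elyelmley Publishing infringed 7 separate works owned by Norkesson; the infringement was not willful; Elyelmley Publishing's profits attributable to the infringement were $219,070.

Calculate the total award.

Statutory damages: 7 × $30,770 = $215,390
Infringement not willful: no ×4 enhancement.
Combined award: $215,390 + $219,070 = $434,460
Costs: 20% of $434,460 = $86,892
Award plus costs: $434,460 + $86,892 = $521,352

$521,352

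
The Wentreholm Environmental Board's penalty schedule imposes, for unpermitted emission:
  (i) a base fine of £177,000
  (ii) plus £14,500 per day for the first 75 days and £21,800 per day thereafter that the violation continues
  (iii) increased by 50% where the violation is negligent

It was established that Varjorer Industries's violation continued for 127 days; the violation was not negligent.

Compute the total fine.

£2,398,100

First 75 days: 75 × £14,500 = £1,087,500
Remaining days: (127 − 75) × £21,800 = £1,133,600
Per-day component: £1,087,500 + £1,133,600 = £2,221,100
Base plus per-day: £177,000 + £2,221,100 = £2,398,100
The violation was not negligent: no 50% increase.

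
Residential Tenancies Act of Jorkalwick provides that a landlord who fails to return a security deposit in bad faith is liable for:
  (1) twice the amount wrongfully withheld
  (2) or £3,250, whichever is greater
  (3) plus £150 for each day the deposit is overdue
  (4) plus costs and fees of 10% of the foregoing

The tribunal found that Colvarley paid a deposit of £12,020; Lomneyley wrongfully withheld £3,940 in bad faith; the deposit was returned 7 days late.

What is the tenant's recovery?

£9,823

Doubled: 2 × £3,940 = £7,880
Minimum £3,250: £7,880 meets the minimum, no increase.
Late-return penalty: 7 × £150 = £1,050
Damages plus late penalty: £7,880 + £1,050 = £8,930
Costs and fees: 10% of £8,930 = £893
Total recovery: £8,930 + £893 = £9,823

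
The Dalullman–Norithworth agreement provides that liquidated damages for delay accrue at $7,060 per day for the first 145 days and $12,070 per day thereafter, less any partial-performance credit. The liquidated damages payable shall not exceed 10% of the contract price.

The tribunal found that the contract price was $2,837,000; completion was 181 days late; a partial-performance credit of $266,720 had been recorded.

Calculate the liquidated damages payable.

First 145 days: 145 × $7,060 = $1,023,700
Remaining days: (181 − 145) × $12,070 = $434,520
Accrued per-day damages: $1,023,700 + $434,520 = $1,458,220
Less partial-performance credit: $1,458,220 − $266,720 = $1,191,500
Cap: 10% of $2,837,000 = $283,700
Cap at $283,700: $1,191,500 exceeds the cap → $283,700

$283,700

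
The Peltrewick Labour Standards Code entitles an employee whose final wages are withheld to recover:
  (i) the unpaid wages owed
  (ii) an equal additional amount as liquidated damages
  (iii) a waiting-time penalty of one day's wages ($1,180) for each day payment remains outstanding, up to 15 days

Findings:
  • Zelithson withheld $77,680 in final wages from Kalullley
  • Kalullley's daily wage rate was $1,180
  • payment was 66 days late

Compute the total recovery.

Total award: $173,060

Liquidated damages (equal amount): $77,680
Penalty days: min(66, 15) = 15
Waiting-time penalty: 15 × $1,180 = $17,700
Total award: $77,680 + $77,680 + $17,700 = $173,060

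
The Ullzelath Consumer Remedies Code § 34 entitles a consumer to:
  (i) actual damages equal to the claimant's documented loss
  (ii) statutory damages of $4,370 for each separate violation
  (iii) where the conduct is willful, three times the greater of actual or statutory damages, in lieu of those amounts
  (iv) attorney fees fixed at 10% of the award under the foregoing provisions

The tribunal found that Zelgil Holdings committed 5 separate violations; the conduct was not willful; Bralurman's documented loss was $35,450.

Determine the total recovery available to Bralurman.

Statutory damages: 5 × $4,370 = $21,850
Conduct not willful: the in-lieu enhancement does not apply.
Actual plus statutory damages: $35,450 + $21,850 = $57,300
Attorney fees: 10% of $57,300 = $5,730
Total recovery: $57,300 + $5,730 = $63,030

$63,030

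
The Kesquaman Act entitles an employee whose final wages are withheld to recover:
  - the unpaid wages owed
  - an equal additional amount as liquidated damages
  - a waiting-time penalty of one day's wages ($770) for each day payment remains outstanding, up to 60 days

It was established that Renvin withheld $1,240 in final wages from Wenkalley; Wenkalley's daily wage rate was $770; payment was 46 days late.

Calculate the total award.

$37,900

Liquidated damages (equal amount): $1,240
Penalty days: min(46, 60) = 46
Waiting-time penalty: 46 × $770 = $35,420
Total award: $1,240 + $1,240 + $35,420 = $37,900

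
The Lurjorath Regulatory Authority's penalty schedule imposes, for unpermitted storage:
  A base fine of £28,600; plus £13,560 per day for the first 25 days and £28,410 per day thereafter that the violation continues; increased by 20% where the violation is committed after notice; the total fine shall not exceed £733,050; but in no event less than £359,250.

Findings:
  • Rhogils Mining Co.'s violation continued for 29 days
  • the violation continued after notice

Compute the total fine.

£577,488

First 25 days: 25 × £13,560 = £339,000
Remaining days: (29 − 25) × £28,410 = £113,640
Per-day component: £339,000 + £113,640 = £452,640
Base plus per-day: £28,600 + £452,640 = £481,240
Enhancement: 20% of £481,240 = £96,248
Enhanced fine: £481,240 + £96,248 = £577,488
Cap at £733,050: £577,488 is within the cap, no reduction.
Minimum £359,250: £577,488 meets the minimum, no increase.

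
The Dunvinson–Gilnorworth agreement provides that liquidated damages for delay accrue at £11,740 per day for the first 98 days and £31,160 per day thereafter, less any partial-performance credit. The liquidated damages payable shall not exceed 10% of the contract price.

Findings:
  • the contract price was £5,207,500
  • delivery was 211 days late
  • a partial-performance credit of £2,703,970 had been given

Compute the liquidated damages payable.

First 98 days: 98 × £11,740 = £1,150,520
Remaining days: (211 − 98) × £31,160 = £3,521,080
Accrued per-day damages: £1,150,520 + £3,521,080 = £4,671,600
Less partial-performance credit: £4,671,600 − £2,703,970 = £1,967,630
Cap: 10% of £5,207,500 = £520,750
Cap at £520,750: £1,967,630 exceeds the cap → £520,750

£520,750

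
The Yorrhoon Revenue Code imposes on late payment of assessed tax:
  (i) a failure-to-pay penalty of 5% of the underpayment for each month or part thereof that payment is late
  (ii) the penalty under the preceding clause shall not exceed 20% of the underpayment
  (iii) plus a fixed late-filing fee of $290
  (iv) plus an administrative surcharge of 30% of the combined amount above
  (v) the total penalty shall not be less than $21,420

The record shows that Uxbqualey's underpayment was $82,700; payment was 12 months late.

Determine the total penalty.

Accrued rate: 5% × 12 = 60%, capped at 20% → 20%
Failure-to-pay penalty: 20% of $82,700 = $16,540
Penalty before surcharge: $16,540 + $290 = $16,830
Administrative surcharge: 30% of $16,830 = $5,049
Total penalty: $16,830 + $5,049 = $21,879
Minimum $21,420: $21,879 meets the minimum, no increase.

$21,879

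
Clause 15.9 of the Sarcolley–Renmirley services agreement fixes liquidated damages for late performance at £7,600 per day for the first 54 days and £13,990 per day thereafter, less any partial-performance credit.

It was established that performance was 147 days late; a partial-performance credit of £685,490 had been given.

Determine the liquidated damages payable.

£1,025,980

First 54 days: 54 × £7,600 = £410,400
Remaining days: (147 − 54) × £13,990 = £1,301,070
Accrued per-day damages: £410,400 + £1,301,070 = £1,711,470
Less partial-performance credit: £1,711,470 − £685,490 = £1,025,980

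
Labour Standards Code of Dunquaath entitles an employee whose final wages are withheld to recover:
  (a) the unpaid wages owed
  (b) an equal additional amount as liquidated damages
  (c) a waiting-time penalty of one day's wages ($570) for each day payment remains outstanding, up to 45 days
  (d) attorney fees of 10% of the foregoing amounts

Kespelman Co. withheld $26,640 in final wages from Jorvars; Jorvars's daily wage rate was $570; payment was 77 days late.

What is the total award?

$86,823

Liquidated damages (equal amount): $26,640
Penalty days: min(77, 45) = 45
Waiting-time penalty: 45 × $570 = $25,650
Subtotal: $26,640 + $26,640 + $25,650 = $78,930
Attorney fees: 10% of $78,930 = $7,893
Total award: $78,930 + $7,893 = $86,823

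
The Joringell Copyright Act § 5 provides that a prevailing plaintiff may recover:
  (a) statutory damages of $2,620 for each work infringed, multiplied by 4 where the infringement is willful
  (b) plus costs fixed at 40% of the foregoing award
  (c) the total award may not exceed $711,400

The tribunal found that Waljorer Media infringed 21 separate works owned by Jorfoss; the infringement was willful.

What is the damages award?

Statutory damages: 21 × $2,620 = $55,020
Multiplied by 4: 4 × $55,020 = $220,080
Costs: 40% of $220,080 = $88,032
Award plus costs: $220,080 + $88,032 = $308,112
Cap at $711,400: $308,112 is within the cap, no reduction.

$308,112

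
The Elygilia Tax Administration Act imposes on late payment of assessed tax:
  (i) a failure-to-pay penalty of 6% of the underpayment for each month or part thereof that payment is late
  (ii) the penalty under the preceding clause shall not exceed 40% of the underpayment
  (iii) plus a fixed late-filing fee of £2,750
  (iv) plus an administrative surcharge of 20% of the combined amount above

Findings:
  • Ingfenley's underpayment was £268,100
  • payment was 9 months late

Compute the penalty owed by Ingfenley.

Accrued rate: 6% × 9 = 54%, capped at 40% → 40%
Failure-to-pay penalty: 40% of £268,100 = £107,240
Penalty before surcharge: £107,240 + £2,750 = £109,990
Administrative surcharge: 20% of £109,990 = £21,998
Total penalty: £109,990 + £21,998 = £131,988

£131,988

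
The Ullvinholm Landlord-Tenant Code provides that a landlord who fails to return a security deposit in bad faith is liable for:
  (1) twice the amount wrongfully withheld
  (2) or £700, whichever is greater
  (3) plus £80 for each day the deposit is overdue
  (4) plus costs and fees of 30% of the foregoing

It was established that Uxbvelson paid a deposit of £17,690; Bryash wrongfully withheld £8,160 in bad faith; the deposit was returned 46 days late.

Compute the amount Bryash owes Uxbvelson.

£26,000

Doubled: 2 × £8,160 = £16,320
Minimum £700: £16,320 meets the minimum, no increase.
Late-return penalty: 46 × £80 = £3,680
Damages plus late penalty: £16,320 + £3,680 = £20,000
Costs and fees: 30% of £20,000 = £6,000
Total recovery: £20,000 + £6,000 = £26,000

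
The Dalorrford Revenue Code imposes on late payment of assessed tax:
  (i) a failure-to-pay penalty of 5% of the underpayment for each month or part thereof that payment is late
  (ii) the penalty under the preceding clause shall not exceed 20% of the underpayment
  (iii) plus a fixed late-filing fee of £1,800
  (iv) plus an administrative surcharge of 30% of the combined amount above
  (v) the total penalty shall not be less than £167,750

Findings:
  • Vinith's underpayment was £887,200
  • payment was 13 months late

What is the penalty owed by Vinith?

Accrued rate: 5% × 13 = 65%, capped at 20% → 20%
Failure-to-pay penalty: 20% of £887,200 = £177,440
Penalty before surcharge: £177,440 + £1,800 = £179,240
Administrative surcharge: 30% of £179,240 = £53,772
Total penalty: £179,240 + £53,772 = £233,012
Minimum £167,750: £233,012 meets the minimum, no increase.

Penalty: £233,012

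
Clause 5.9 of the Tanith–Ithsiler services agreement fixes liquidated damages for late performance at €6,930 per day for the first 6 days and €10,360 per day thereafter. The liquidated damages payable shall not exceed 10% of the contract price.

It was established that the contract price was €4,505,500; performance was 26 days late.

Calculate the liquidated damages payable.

First 6 days: 6 × €6,930 = €41,580
Remaining days: (26 − 6) × €10,360 = €207,200
Accrued per-day damages: €41,580 + €207,200 = €248,780
Cap: 10% of €4,505,500 = €450,550
Cap at €450,550: €248,780 is within the cap, no reduction.

Liquidated damages: €248,780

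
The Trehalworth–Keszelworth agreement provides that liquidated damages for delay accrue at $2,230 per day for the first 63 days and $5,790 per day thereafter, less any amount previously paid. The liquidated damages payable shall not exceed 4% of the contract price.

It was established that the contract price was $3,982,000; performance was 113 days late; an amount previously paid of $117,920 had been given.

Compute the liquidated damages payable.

Liquidated damages: $159,280

First 63 days: 63 × $2,230 = $140,490
Remaining days: (113 − 63) × $5,790 = $289,500
Accrued per-day damages: $140,490 + $289,500 = $429,990
Less amount previously paid: $429,990 − $117,920 = $312,070
Cap: 4% of $3,982,000 = $159,280
Cap at $159,280: $312,070 exceeds the cap → $159,280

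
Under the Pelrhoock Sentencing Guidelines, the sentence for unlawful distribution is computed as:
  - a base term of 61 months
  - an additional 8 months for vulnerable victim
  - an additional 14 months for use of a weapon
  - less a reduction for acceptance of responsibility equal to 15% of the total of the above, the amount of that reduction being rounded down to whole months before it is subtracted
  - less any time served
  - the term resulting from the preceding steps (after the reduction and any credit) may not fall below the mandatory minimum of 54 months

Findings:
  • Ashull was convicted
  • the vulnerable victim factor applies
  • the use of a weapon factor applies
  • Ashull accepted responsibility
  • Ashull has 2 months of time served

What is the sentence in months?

69 months

Vulnerable victim enhancement: +8 months
Use of a weapon enhancement: +14 months
Adjusted term: 61 months + 8 months + 14 months = 83 months
Acceptance of responsibility reduction: 15% of 83 months = 12 months (rounded down)
After reduction: 83 − 12 = 71 months
Less time served: 71 months − 2 months = 69 months
Minimum 54 months: 69 months meets the minimum, no increase.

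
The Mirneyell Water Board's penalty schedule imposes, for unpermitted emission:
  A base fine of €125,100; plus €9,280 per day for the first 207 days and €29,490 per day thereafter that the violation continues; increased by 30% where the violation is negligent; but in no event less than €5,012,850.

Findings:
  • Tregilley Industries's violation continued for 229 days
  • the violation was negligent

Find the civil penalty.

€5,012,850

First 207 days: 207 × €9,280 = €1,920,960
Remaining days: (229 − 207) × €29,490 = €648,780
Per-day component: €1,920,960 + €648,780 = €2,569,740
Base plus per-day: €125,100 + €2,569,740 = €2,694,840
Enhancement: 30% of €2,694,840 = €808,452
Enhanced fine: €2,694,840 + €808,452 = €3,503,292
Minimum €5,012,850: €3,503,292 is below the minimum → €5,012,850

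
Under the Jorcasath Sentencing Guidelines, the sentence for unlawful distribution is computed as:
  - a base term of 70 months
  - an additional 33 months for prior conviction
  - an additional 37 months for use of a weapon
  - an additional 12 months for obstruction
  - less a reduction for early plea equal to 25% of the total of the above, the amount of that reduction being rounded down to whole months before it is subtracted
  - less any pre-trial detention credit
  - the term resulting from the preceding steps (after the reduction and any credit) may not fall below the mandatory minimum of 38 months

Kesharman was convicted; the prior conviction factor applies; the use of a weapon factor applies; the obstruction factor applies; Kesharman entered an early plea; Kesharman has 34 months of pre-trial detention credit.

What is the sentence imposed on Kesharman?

Prior conviction enhancement: +33 months
Use of a weapon enhancement: +37 months
Obstruction enhancement: +12 months
Adjusted term: 70 months + 33 months + 37 months + 12 months = 152 months
Early plea reduction: 25% of 152 months = 38 months (rounded down)
After reduction: 152 − 38 = 114 months
Less pre-trial detention credit: 114 months − 34 months = 80 months
Minimum 38 months: 80 months meets the minimum, no increase.

Sentence: 80 months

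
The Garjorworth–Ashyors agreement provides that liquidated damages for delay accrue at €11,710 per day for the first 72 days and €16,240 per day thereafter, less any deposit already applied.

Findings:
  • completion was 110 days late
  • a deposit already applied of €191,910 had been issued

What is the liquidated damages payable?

First 72 days: 72 × €11,710 = €843,120
Remaining days: (110 − 72) × €16,240 = €617,120
Accrued per-day damages: €843,120 + €617,120 = €1,460,240
Less deposit already applied: €1,460,240 − €191,910 = €1,268,330

€1,268,330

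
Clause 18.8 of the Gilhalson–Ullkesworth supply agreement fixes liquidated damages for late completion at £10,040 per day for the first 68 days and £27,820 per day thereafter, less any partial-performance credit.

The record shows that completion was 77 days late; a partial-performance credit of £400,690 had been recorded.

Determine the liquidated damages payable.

£532,410

First 68 days: 68 × £10,040 = £682,720
Remaining days: (77 − 68) × £27,820 = £250,380
Accrued per-day damages: £682,720 + £250,380 = £933,100
Less partial-performance credit: £933,100 − £400,690 = £532,410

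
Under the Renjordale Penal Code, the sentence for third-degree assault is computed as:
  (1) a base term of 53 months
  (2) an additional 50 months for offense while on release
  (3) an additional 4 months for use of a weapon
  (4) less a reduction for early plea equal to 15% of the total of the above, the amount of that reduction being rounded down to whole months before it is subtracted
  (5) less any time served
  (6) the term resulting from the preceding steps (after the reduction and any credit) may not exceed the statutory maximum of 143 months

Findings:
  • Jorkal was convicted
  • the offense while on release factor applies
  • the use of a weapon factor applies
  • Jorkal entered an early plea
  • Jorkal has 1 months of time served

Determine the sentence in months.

Offense while on release enhancement: +50 months
Use of a weapon enhancement: +4 months
Adjusted term: 53 months + 50 months + 4 months = 107 months
Early plea reduction: 15% of 107 months = 16 months (rounded down)
After reduction: 107 − 16 = 91 months
Less time served: 91 months − 1 months = 90 months
Cap at 143 months: 90 months is within the cap, no reduction.

90 months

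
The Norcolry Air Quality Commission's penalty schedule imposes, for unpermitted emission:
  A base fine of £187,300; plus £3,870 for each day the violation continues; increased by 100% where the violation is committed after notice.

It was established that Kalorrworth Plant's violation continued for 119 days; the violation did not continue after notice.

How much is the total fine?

Per-day component: 119 × £3,870 = £460,530
Base plus per-day: £187,300 + £460,530 = £647,830
The violation did not continue after notice: no 100% increase.

£647,830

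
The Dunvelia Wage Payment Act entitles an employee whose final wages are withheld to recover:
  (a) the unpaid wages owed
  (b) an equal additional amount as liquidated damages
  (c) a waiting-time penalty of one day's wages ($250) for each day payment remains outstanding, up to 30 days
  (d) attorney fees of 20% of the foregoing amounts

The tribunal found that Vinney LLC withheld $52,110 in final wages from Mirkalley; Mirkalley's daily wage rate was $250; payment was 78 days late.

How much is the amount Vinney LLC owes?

Liquidated damages (equal amount): $52,110
Penalty days: min(78, 30) = 30
Waiting-time penalty: 30 × $250 = $7,500
Subtotal: $52,110 + $52,110 + $7,500 = $111,720
Attorney fees: 20% of $111,720 = $22,344
Total award: $111,720 + $22,344 = $134,064

$134,064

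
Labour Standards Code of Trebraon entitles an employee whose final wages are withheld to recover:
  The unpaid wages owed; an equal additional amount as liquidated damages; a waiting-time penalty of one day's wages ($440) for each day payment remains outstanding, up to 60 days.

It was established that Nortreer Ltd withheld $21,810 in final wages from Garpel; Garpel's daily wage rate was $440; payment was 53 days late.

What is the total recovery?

$66,940

Liquidated damages (equal amount): $21,810
Penalty days: min(53, 60) = 53
Waiting-time penalty: 53 × $440 = $23,320
Total award: $21,810 + $21,810 + $23,320 = $66,940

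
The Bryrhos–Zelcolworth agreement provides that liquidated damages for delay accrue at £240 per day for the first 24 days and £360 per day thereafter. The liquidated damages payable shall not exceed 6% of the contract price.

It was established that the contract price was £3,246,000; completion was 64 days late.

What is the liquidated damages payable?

Liquidated damages: £20,160

First 24 days: 24 × £240 = £5,760
Remaining days: (64 − 24) × £360 = £14,400
Accrued per-day damages: £5,760 + £14,400 = £20,160
Cap: 6% of £3,246,000 = £194,760
Cap at £194,760: £20,160 is within the cap, no reduction.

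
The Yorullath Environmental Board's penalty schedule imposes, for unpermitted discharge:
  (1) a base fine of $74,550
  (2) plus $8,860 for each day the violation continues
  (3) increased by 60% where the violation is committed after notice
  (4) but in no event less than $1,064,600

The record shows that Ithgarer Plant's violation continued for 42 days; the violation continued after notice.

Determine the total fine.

Civil penalty: $1,064,600

Per-day component: 42 × $8,860 = $372,120
Base plus per-day: $74,550 + $372,120 = $446,670
Enhancement: 60% of $446,670 = $268,002
Enhanced fine: $446,670 + $268,002 = $714,672
Minimum $1,064,600: $714,672 is below the minimum → $1,064,600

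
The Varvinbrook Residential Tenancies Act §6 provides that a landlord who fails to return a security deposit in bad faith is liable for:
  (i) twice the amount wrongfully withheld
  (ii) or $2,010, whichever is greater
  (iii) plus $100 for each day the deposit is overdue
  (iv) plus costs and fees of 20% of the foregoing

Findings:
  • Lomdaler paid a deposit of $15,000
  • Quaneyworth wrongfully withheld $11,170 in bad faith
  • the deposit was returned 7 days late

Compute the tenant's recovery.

Doubled: 2 × $11,170 = $22,340
Minimum $2,010: $22,340 meets the minimum, no increase.
Late-return penalty: 7 × $100 = $700
Damages plus late penalty: $22,340 + $700 = $23,040
Costs and fees: 20% of $23,040 = $4,608
Total recovery: $23,040 + $4,608 = $27,648

$27,648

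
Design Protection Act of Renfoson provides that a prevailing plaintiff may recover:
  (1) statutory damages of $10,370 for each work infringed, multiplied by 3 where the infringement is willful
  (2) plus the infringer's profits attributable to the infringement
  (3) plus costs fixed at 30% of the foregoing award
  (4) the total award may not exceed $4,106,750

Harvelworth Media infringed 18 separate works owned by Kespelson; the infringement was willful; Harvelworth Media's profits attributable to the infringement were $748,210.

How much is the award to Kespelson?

Award: $1,700,647

Statutory damages: 18 × $10,370 = $186,660
Trebled: 3 × $186,660 = $559,980
Combined award: $559,980 + $748,210 = $1,308,190
Costs: 30% of $1,308,190 = $392,457
Award plus costs: $1,308,190 + $392,457 = $1,700,647
Cap at $4,106,750: $1,700,647 is within the cap, no reduction.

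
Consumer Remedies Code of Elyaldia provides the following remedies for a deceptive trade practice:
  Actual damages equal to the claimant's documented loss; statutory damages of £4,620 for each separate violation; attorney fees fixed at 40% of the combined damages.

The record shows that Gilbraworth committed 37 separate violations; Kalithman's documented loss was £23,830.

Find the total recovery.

£272,678

Statutory damages: 37 × £4,620 = £170,940
Combined damages: £23,830 + £170,940 = £194,770
Attorney fees: 40% of £194,770 = £77,908
Total recovery: £194,770 + £77,908 = £272,678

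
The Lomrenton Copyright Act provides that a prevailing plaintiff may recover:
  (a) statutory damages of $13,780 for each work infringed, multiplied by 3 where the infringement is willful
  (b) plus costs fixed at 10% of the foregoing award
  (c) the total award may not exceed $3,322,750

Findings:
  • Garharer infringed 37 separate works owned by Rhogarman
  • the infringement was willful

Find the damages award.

$1,682,538

Statutory damages: 37 × $13,780 = $509,860
Trebled: 3 × $509,860 = $1,529,580
Costs: 10% of $1,529,580 = $152,958
Award plus costs: $1,529,580 + $152,958 = $1,682,538
Cap at $3,322,750: $1,682,538 is within the cap, no reduction.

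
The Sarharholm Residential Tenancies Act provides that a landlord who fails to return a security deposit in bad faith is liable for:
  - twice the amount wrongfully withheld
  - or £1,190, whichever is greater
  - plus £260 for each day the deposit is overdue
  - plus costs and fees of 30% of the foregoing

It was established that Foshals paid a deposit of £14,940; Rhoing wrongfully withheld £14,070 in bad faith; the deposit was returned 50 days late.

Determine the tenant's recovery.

Recovery: £53,482

Doubled: 2 × £14,070 = £28,140
Minimum £1,190: £28,140 meets the minimum, no increase.
Late-return penalty: 50 × £260 = £13,000
Damages plus late penalty: £28,140 + £13,000 = £41,140
Costs and fees: 30% of £41,140 = £12,342
Total recovery: £41,140 + £12,342 = £53,482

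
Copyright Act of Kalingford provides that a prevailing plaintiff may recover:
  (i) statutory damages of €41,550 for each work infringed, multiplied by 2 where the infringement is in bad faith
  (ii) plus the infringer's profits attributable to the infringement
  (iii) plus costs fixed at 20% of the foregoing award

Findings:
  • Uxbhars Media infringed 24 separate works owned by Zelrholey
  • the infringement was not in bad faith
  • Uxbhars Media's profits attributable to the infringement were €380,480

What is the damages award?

Statutory damages: 24 × €41,550 = €997,200
Infringement not in bad faith: no ×2 enhancement.
Combined award: €997,200 + €380,480 = €1,377,680
Costs: 20% of €1,377,680 = €275,536
Award plus costs: €1,377,680 + €275,536 = €1,653,216

€1,653,216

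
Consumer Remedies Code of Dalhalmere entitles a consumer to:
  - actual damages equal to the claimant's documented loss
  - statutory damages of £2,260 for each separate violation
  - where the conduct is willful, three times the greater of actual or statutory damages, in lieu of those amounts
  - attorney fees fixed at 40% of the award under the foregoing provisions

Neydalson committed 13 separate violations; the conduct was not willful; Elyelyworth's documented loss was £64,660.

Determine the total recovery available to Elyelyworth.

Statutory damages: 13 × £2,260 = £29,380
Conduct not willful: the in-lieu enhancement does not apply.
Actual plus statutory damages: £64,660 + £29,380 = £94,040
Attorney fees: 40% of £94,040 = £37,616
Total recovery: £94,040 + £37,616 = £131,656

£131,656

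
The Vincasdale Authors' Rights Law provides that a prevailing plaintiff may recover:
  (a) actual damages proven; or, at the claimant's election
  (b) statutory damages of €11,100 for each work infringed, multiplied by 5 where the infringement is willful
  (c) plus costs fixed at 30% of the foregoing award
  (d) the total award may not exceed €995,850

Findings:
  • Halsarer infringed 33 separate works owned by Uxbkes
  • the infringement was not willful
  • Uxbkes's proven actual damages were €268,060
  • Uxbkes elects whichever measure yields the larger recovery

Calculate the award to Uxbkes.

Award: €476,190

Statutory damages: 33 × €11,100 = €366,300
Infringement not willful: no ×5 enhancement.
Greater of actual damages (€268,060) or statutory damages (€366,300): €366,300
Costs: 30% of €366,300 = €109,890
Award plus costs: €366,300 + €109,890 = €476,190
Cap at €995,850: €476,190 is within the cap, no reduction.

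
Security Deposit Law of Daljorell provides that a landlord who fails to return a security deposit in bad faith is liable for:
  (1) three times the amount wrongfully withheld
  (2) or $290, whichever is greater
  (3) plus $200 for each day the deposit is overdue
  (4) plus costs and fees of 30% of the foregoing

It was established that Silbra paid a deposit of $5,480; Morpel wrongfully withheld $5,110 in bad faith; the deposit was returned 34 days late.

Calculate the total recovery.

Trebled: 3 × $5,110 = $15,330
Minimum $290: $15,330 meets the minimum, no increase.
Late-return penalty: 34 × $200 = $6,800
Damages plus late penalty: $15,330 + $6,800 = $22,130
Costs and fees: 30% of $22,130 = $6,639
Total recovery: $22,130 + $6,639 = $28,769

$28,769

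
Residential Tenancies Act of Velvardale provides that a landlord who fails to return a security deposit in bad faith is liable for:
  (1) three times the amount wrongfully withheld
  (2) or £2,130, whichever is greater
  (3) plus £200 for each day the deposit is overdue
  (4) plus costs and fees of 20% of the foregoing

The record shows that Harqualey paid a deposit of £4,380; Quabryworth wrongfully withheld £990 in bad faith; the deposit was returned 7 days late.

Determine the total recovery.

£5,244

Trebled: 3 × £990 = £2,970
Minimum £2,130: £2,970 meets the minimum, no increase.
Late-return penalty: 7 × £200 = £1,400
Damages plus late penalty: £2,970 + £1,400 = £4,370
Costs and fees: 20% of £4,370 = £874
Total recovery: £4,370 + £874 = £5,244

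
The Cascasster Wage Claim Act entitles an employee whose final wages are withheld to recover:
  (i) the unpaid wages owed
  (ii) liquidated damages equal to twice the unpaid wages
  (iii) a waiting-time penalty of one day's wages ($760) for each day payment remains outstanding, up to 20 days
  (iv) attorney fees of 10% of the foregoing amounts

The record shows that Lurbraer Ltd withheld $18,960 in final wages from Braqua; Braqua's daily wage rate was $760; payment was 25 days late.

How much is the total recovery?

Total award: $79,288

Doubled: 2 × $18,960 = $37,920
Penalty days: min(25, 20) = 20
Waiting-time penalty: 20 × $760 = $15,200
Subtotal: $18,960 + $37,920 + $15,200 = $72,080
Attorney fees: 10% of $72,080 = $7,208
Total award: $72,080 + $7,208 = $79,288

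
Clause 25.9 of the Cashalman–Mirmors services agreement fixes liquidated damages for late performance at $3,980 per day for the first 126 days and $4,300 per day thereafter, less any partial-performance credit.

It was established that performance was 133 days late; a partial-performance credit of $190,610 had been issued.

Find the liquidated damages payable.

First 126 days: 126 × $3,980 = $501,480
Remaining days: (133 − 126) × $4,300 = $30,100
Accrued per-day damages: $501,480 + $30,100 = $531,580
Less partial-performance credit: $531,580 − $190,610 = $340,970

$340,970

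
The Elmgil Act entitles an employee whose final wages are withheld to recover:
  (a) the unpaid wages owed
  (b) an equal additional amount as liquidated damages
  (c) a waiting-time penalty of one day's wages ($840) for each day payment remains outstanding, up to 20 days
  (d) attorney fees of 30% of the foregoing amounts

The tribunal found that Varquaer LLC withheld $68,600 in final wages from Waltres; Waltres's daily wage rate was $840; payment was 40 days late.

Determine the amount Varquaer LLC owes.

Liquidated damages (equal amount): $68,600
Penalty days: min(40, 20) = 20
Waiting-time penalty: 20 × $840 = $16,800
Subtotal: $68,600 + $68,600 + $16,800 = $154,000
Attorney fees: 30% of $154,000 = $46,200
Total award: $154,000 + $46,200 = $200,200

$200,200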